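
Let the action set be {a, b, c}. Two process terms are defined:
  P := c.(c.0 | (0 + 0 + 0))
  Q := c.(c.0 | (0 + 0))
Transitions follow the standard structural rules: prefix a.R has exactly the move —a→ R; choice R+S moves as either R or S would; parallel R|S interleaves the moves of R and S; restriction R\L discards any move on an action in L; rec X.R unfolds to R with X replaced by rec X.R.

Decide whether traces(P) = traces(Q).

Reachable graph of P (3 states):
  m0 = c.(c.0 | (0 + 0 + 0)) → --c--▸ m1
  m1 = c.0 | (0 + 0 + 0) → --c--▸ m2
  m2 = 0 | (0 + 0 + 0) → deadlocked
Reachable graph of Q (3 states):
  n0 = c.(c.0 | (0 + 0)) → --c--▸ n1
  n1 = c.0 | (0 + 0) → --c--▸ n2
  n2 = 0 | (0 + 0) → deadlocked
Coarsest stable partition (strong bisimilarity classes):
  B0 = {m0, n0}
  B1 = {m1, n1}
  B2 = {m2, n2}
m0 ∈ B0, n0 ∈ B0 → same block
Bisimilar ⇒ trace-equivalent.

traces(P) = traces(Q)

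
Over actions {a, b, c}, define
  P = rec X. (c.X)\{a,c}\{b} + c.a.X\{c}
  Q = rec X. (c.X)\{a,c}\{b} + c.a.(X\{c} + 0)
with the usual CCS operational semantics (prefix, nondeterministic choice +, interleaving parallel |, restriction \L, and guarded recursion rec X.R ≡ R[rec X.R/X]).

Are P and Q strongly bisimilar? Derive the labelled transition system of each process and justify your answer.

YES

Reachable graph of P (3 states):
  m0 = rec X. (c.X)\{a,c}\{b} + c.a.X\{c} :: --c--▸ m1
  m1 = a.(rec X. (c.X)\{a,c}\{b} + c.a.X\{c})\{c} :: --a--▸ m2
  m2 = (rec X. (c.X)\{a,c}\{b} + c.a.X\{c})\{c} :: ·
Reachable graph of Q (3 states):
  n0 = rec X. (c.X)\{a,c}\{b} + c.a.(X\{c} + 0) :: --c--▸ n1
  n1 = a.((rec X. (c.X)\{a,c}\{b} + c.a.(X\{c} + 0))\{c} + 0) :: --a--▸ n2
  n2 = (rec X. (c.X)\{a,c}\{b} + c.a.(X\{c} + 0))\{c} + 0 :: ·
Bisimilarity quotient blocks:
  B0 = {m0, n0}
  B1 = {m1, n1}
  B2 = {m2, n2}
m0 ∈ B0, n0 ∈ B0 → same block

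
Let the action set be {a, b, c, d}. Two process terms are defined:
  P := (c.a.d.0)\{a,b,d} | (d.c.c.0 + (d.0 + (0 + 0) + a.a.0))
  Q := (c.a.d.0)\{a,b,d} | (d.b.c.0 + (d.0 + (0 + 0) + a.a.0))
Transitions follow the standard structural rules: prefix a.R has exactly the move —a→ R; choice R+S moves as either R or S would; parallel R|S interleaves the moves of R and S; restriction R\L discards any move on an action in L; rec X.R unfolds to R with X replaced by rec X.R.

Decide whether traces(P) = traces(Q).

P's transition system — 10 states:
  u0 = (c.a.d.0)\{a,b,d} | (d.c.c.0 + (d.0 + (0 + 0) + a.a.0)) has moves --a--▸ u1, --c--▸ u2, --d--▸ u3, --d--▸ u4
  u1 = (c.a.d.0)\{a,b,d} | a.0 has moves --a--▸ u3, --c--▸ u5
  u2 = (a.d.0)\{a,b,d} | (d.c.c.0 + (d.0 + (0 + 0) + a.a.0)) has moves --a--▸ u5, --d--▸ u6, --d--▸ u7
  u3 = (c.a.d.0)\{a,b,d} | 0 has moves --c--▸ u6
  u4 = (c.a.d.0)\{a,b,d} | c.c.0 has moves --c--▸ u7, --c--▸ u8
  u5 = (a.d.0)\{a,b,d} | a.0 has moves --a--▸ u6
  u6 = (a.d.0)\{a,b,d} | 0 has moves deadlocked
  u7 = (a.d.0)\{a,b,d} | c.c.0 has moves --c--▸ u9
  u8 = (c.a.d.0)\{a,b,d} | c.0 has moves --c--▸ u3, --c--▸ u9
  u9 = (a.d.0)\{a,b,d} | c.0 has moves --c--▸ u6
Q's transition system — 10 states:
  v0 = (c.a.d.0)\{a,b,d} | (d.b.c.0 + (d.0 + (0 + 0) + a.a.0)) has moves --a--▸ v1, --c--▸ v2, --d--▸ v3, --d--▸ v4
  v1 = (c.a.d.0)\{a,b,d} | a.0 has moves --a--▸ v3, --c--▸ v5
  v2 = (a.d.0)\{a,b,d} | (d.b.c.0 + (d.0 + (0 + 0) + a.a.0)) has moves --a--▸ v5, --d--▸ v6, --d--▸ v7
  v3 = (c.a.d.0)\{a,b,d} | 0 has moves --c--▸ v6
  v4 = (c.a.d.0)\{a,b,d} | b.c.0 has moves --b--▸ v8, --c--▸ v7
  v5 = (a.d.0)\{a,b,d} | a.0 has moves --a--▸ v6
  v6 = (a.d.0)\{a,b,d} | 0 has moves deadlocked
  v7 = (a.d.0)\{a,b,d} | b.c.0 has moves --b--▸ v9
  v8 = (c.a.d.0)\{a,b,d} | c.0 has moves --c--▸ v3, --c--▸ v9
  v9 = (a.d.0)\{a,b,d} | c.0 has moves --c--▸ v6
Trace ⟨cdc⟩ through P, begin at {u0}:
  after c @ step 1: {u2}
  after d @ step 2: {u6, u7}
  after c @ step 3: {u9}
  — P admits the full trace.
Trace ⟨cdc⟩ through Q, begin at {v0}:
  after c @ step 1: {v2}
  after d @ step 2: {v6, v7}
  after c @ step 3: ∅ (Q stuck)

traces(P) ≠ traces(Q) — witness ⟨cdc⟩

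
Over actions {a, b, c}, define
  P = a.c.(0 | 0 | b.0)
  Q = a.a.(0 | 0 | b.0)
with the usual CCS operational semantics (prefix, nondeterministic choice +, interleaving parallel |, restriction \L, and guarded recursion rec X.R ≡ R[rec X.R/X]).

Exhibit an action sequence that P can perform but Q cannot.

ac

Reachable graph of P (4 states):
  m0 = a.c.(0 | 0 | b.0) → —a→ m1
  m1 = c.(0 | 0 | b.0) → —c→ m2
  m2 = 0 | 0 | b.0 → —b→ m3
  m3 = 0 | 0 | 0 → deadlocked
Reachable graph of Q (4 states):
  n0 = a.a.(0 | 0 | b.0) → —a→ n1
  n1 = a.(0 | 0 | b.0) → —a→ n2
  n2 = 0 | 0 | b.0 → —b→ n3
  n3 = 0 | 0 | 0 → deadlocked
Trace ⟨ac⟩ through P, begin at {m0}:
  [1] a ⇒ {m1}
  [2] c ⇒ {m2}
  ✓ P
Trace ⟨ac⟩ through Q, begin at {n0}:
  [1] a ⇒ {n1}
  [2] c ⇒ ∅ (Q stuck)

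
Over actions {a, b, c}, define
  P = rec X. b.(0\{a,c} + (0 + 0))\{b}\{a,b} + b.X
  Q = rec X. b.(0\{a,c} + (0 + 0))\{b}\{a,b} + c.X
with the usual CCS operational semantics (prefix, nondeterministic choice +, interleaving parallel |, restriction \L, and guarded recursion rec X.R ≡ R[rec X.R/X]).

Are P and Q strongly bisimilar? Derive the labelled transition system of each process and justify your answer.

NO

P's transition system — 2 states:
  m0 = rec X. b.(0\{a,c} + (0 + 0))\{b}\{a,b} + b.X ⊢ =b=> m0, =b=> m1
  m1 = (0\{a,c} + (0 + 0))\{b}\{a,b} ⊢ ∅
Q's transition system — 2 states:
  n0 = rec X. b.(0\{a,c} + (0 + 0))\{b}\{a,b} + c.X ⊢ =b=> n1, =c=> n0
  n1 = (0\{a,c} + (0 + 0))\{b}\{a,b} ⊢ ∅
Bisimilarity quotient blocks:
  B0 = {m0}
  B1 = {m1, n1}
  B2 = {n0}
m0 ∈ B0, n0 ∈ B2 → different blocks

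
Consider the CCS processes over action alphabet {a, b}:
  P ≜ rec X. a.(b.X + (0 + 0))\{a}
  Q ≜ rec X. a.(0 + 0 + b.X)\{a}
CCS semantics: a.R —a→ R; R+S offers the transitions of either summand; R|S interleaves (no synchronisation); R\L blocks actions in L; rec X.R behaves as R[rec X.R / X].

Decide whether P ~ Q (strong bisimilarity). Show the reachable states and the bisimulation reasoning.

bisimilar

P's transition system — 3 states:
  p0 = rec X. a.(b.X + (0 + 0))\{a} has moves —a→ p1
  p1 = (b.(rec X. a.(b.X + (0 + 0))\{a}) + (0 + 0))\{a} has moves —b→ p2
  p2 = (rec X. a.(b.X + (0 + 0))\{a})\{a} has moves stopped
Q's transition system — 3 states:
  q0 = rec X. a.(0 + 0 + b.X)\{a} has moves —a→ q1
  q1 = (0 + 0 + b.(rec X. a.(0 + 0 + b.X)\{a}))\{a} has moves —b→ q2
  q2 = (rec X. a.(0 + 0 + b.X)\{a})\{a} has moves stopped
Coarsest stable partition (strong bisimilarity classes):
  B0 = {p0, q0}
  B1 = {p1, q1}
  B2 = {p2, q2}
p0 ∈ B0, q0 ∈ B0 → same block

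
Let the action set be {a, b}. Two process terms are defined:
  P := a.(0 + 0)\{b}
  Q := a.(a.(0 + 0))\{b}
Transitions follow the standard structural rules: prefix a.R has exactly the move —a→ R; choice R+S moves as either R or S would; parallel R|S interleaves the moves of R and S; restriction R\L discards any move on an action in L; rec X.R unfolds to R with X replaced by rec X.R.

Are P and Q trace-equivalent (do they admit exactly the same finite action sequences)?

NO — witness ⟨aa⟩

P's transition system — 2 states:
  u0 = a.(0 + 0)\{b} :: --a--▸ u1
  u1 = (0 + 0)\{b} :: ∅
Q's transition system — 3 states:
  v0 = a.(a.(0 + 0))\{b} :: --a--▸ v1
  v1 = (a.(0 + 0))\{b} :: --a--▸ v2
  v2 = (0 + 0)\{b} :: ∅
Executing aa from Q (initial set {v0}):
  [1] a ⇒ {v1}
  [2] a ⇒ {v2}
  Q completes σ.
Executing aa from P (initial set {u0}):
  [1] a ⇒ {u1}
  [2] a ⇒ ∅  — P cannot continue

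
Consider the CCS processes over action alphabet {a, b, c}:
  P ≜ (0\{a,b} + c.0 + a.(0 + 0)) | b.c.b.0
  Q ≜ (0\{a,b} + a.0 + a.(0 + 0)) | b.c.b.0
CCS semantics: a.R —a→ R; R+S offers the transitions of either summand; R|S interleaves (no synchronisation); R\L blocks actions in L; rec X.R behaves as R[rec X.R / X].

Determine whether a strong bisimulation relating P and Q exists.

Reachable graph of P (12 states):
  p0 = (0\{a,b} + c.0 + a.(0 + 0)) | b.c.b.0 :: =a=> p1, =b=> p2, =c=> p3
  p1 = (0 + 0) | b.c.b.0 :: =b=> p4
  p2 = (0\{a,b} + c.0 + a.(0 + 0)) | c.b.0 :: =a=> p4, =c=> p5, =c=> p6
  p3 = 0 | b.c.b.0 :: =b=> p6
  p4 = (0 + 0) | c.b.0 :: =c=> p7
  p5 = (0\{a,b} + c.0 + a.(0 + 0)) | b.0 :: =a=> p7, =b=> p8, =c=> p9
  p6 = 0 | c.b.0 :: =c=> p9
  p7 = (0 + 0) | b.0 :: =b=> p10
  p8 = (0\{a,b} + c.0 + a.(0 + 0)) | 0 :: =a=> p10, =c=> p11
  p9 = 0 | b.0 :: =b=> p11
  p10 = (0 + 0) | 0 :: ∅
  p11 = 0 | 0 :: ∅
Reachable graph of Q (12 states):
  q0 = (0\{a,b} + a.0 + a.(0 + 0)) | b.c.b.0 :: =a=> q1, =a=> q2, =b=> q3
  q1 = (0 + 0) | b.c.b.0 :: =b=> q4
  q2 = 0 | b.c.b.0 :: =b=> q5
  q3 = (0\{a,b} + a.0 + a.(0 + 0)) | c.b.0 :: =a=> q4, =a=> q5, =c=> q6
  q4 = (0 + 0) | c.b.0 :: =c=> q7
  q5 = 0 | c.b.0 :: =c=> q8
  q6 = (0\{a,b} + a.0 + a.(0 + 0)) | b.0 :: =a=> q7, =a=> q8, =b=> q9
  q7 = (0 + 0) | b.0 :: =b=> q10
  q8 = 0 | b.0 :: =b=> q11
  q9 = (0\{a,b} + a.0 + a.(0 + 0)) | 0 :: =a=> q10, =a=> q11
  q10 = (0 + 0) | 0 :: ∅
  q11 = 0 | 0 :: ∅
Partition-refinement fixed point:
  B0 = {p0}
  B1 = {p2}
  B2 = {p5}
  B3 = {p7, p9, q7, q8}
  B4 = {p10, p11, q10, q11}
  B5 = {p8}
  B6 = {p4, p6, q4, q5}
  B7 = {p1, p3, q1, q2}
  B8 = {q0}
  B9 = {q3}
  B10 = {q6}
  B11 = {q9}
p0 ∈ B0, q0 ∈ B8 → different blocks

NO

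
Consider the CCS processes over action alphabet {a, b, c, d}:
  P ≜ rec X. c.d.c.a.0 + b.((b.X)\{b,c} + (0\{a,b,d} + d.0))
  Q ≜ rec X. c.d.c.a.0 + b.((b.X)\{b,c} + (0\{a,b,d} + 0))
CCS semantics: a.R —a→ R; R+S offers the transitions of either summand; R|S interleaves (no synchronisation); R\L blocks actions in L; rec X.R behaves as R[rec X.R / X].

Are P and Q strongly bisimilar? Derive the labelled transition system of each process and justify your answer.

LTS(P): 6 reachable states
  p0 = rec X. c.d.c.a.0 + b.((b.X)\{b,c} + (0\{a,b,d} + d.0)) :: =b=> p1, =c=> p2
  p1 = (b.(rec X. c.d.c.a.0 + b.((b.X)\{b,c} + (0\{a,b,d} + d.0))))\{b,c} + (0\{a,b,d} + d.0) :: =d=> p3
  p2 = d.c.a.0 :: =d=> p4
  p3 = 0 :: deadlocked
  p4 = c.a.0 :: =c=> p5
  p5 = a.0 :: =a=> p3
LTS(Q): 6 reachable states
  q0 = rec X. c.d.c.a.0 + b.((b.X)\{b,c} + (0\{a,b,d} + 0)) :: =b=> q1, =c=> q2
  q1 = (b.(rec X. c.d.c.a.0 + b.((b.X)\{b,c} + (0\{a,b,d} + 0))))\{b,c} + (0\{a,b,d} + 0) :: deadlocked
  q2 = d.c.a.0 :: =d=> q3
  q3 = c.a.0 :: =c=> q4
  q4 = a.0 :: =a=> q5
  q5 = 0 :: deadlocked
Coarsest stable partition (strong bisimilarity classes):
  B0 = {p0}
  B1 = {p2, q2}
  B2 = {p4, q3}
  B3 = {p5, q4}
  B4 = {p3, q1, q5}
  B5 = {p1}
  B6 = {q0}
p0 ∈ B0, q0 ∈ B6 → different blocks

P ≁ Q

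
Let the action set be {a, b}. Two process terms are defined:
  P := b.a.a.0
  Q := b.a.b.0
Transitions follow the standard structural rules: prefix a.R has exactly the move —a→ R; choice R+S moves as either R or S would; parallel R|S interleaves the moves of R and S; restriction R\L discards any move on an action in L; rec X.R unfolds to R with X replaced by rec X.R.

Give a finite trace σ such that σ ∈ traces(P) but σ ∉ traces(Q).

baa

LTS(P): 4 reachable states
  s0 = b.a.a.0 has moves ··b··> s1
  s1 = a.a.0 has moves ··a··> s2
  s2 = a.0 has moves ··a··> s3
  s3 = 0 has moves (no moves)
LTS(Q): 4 reachable states
  t0 = b.a.b.0 has moves ··b··> t1
  t1 = a.b.0 has moves ··a··> t2
  t2 = b.0 has moves ··b··> t3
  t3 = 0 has moves (no moves)
Executing baa from P (initial set {s0}):
  after b @ step 1: {s1}
  after a @ step 2: {s2}
  after a @ step 3: {s3}
  — P admits the full trace.
Executing baa from Q (initial set {t0}):
  after b @ step 1: {t1}
  after a @ step 2: {t2}
  after a @ step 3: ∅ (Q stuck)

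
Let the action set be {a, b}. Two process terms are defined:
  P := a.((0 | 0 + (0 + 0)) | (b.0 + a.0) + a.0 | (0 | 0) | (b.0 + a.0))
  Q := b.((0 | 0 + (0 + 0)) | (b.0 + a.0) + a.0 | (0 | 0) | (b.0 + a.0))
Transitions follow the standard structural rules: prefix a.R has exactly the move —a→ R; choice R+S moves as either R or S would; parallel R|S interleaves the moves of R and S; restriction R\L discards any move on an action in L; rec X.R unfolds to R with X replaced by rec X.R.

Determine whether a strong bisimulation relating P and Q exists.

NO

LTS(P): 6 reachable states
  u0 = a.((0 | 0 + (0 + 0)) | (b.0 + a.0) + a.0 | (0 | 0) | (b.0 + a.0)) has moves -a-> u1
  u1 = (0 | 0 + (0 + 0)) | (b.0 + a.0) + a.0 | (0 | 0) | (b.0 + a.0) has moves -a-> u2, -a-> u3, -a-> u4, -b-> u2, -b-> u4
  u2 = (0 | 0 + (0 + 0)) | 0 has moves ·
  u3 = 0 | (0 | 0) | (b.0 + a.0) has moves -a-> u5, -b-> u5
  u4 = a.0 | (0 | 0) | 0 has moves -a-> u5
  u5 = 0 | (0 | 0) | 0 has moves ·
LTS(Q): 6 reachable states
  v0 = b.((0 | 0 + (0 + 0)) | (b.0 + a.0) + a.0 | (0 | 0) | (b.0 + a.0)) has moves -b-> v1
  v1 = (0 | 0 + (0 + 0)) | (b.0 + a.0) + a.0 | (0 | 0) | (b.0 + a.0) has moves -a-> v2, -a-> v3, -a-> v4, -b-> v2, -b-> v4
  v2 = (0 | 0 + (0 + 0)) | 0 has moves ·
  v3 = 0 | (0 | 0) | (b.0 + a.0) has moves -a-> v5, -b-> v5
  v4 = a.0 | (0 | 0) | 0 has moves -a-> v5
  v5 = 0 | (0 | 0) | 0 has moves ·
Partition-refinement fixed point:
  B0 = {u0}
  B1 = {u1, v1}
  B2 = {u2, u5, v2, v5}
  B3 = {u4, v4}
  B4 = {u3, v3}
  B5 = {v0}
u0 ∈ B0, v0 ∈ B5 → different blocks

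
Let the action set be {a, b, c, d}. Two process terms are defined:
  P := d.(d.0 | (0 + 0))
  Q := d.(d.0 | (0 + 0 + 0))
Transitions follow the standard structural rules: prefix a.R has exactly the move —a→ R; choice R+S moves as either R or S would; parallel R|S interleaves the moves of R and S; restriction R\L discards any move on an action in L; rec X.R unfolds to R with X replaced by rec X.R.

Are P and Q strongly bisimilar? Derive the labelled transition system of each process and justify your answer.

P's transition system — 3 states:
  s0 = d.(d.0 | (0 + 0)) | =d=> s1
  s1 = d.0 | (0 + 0) | =d=> s2
  s2 = 0 | (0 + 0) | (no moves)
Q's transition system — 3 states:
  t0 = d.(d.0 | (0 + 0 + 0)) | =d=> t1
  t1 = d.0 | (0 + 0 + 0) | =d=> t2
  t2 = 0 | (0 + 0 + 0) | (no moves)
Coarsest stable partition (strong bisimilarity classes):
  B0 = {s0, t0}
  B1 = {s1, t1}
  B2 = {s2, t2}
s0 ∈ B0, t0 ∈ B0 → same block

bisimilar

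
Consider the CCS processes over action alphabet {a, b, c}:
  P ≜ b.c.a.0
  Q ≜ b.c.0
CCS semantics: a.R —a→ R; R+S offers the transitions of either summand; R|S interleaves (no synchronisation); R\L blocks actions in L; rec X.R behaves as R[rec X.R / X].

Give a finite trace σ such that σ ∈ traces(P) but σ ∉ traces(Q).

LTS(P): 4 reachable states
  s0 = b.c.a.0 :: -b-> s1
  s1 = c.a.0 :: -c-> s2
  s2 = a.0 :: -a-> s3
  s3 = 0 :: ·
LTS(Q): 3 reachable states
  t0 = b.c.0 :: -b-> t1
  t1 = c.0 :: -c-> t2
  t2 = 0 :: ·
Executing bca from P (initial set {s0}):
  after b @ step 1: {s1}
  after c @ step 2: {s2}
  after a @ step 3: {s3}
  — P admits the full trace.
Executing bca from Q (initial set {t0}):
  after b @ step 1: {t1}
  after c @ step 2: {t2}
  after a @ step 3: no successor for Q

bca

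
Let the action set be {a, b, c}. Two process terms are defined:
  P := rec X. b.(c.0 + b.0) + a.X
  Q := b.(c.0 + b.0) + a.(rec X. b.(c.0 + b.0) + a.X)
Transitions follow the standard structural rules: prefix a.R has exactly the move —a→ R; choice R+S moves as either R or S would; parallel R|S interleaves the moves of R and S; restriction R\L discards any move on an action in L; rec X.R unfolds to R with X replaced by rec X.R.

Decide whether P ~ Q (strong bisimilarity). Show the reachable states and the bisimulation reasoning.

bisimilar

P's transition system — 3 states:
  p0 = rec X. b.(c.0 + b.0) + a.X :: --a--▸ p0, --b--▸ p1
  p1 = c.0 + b.0 :: --b--▸ p2, --c--▸ p2
  p2 = 0 :: stopped
Q's transition system — 4 states:
  q0 = b.(c.0 + b.0) + a.(rec X. b.(c.0 + b.0) + a.X) :: --a--▸ q1, --b--▸ q2
  q1 = rec X. b.(c.0 + b.0) + a.X :: --a--▸ q1, --b--▸ q2
  q2 = c.0 + b.0 :: --b--▸ q3, --c--▸ q3
  q3 = 0 :: stopped
Coarsest stable partition (strong bisimilarity classes):
  B0 = {p0, q0, q1}
  B1 = {p1, q2}
  B2 = {p2, q3}
p0 ∈ B0, q0 ∈ B0 → same block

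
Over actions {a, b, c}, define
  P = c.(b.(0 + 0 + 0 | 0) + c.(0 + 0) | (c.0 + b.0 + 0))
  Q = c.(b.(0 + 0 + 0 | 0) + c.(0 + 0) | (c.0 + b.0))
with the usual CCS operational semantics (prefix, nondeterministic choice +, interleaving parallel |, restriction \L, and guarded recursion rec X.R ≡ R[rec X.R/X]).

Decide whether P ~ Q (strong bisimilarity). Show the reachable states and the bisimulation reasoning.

P's transition system — 6 states:
  p0 = c.(b.(0 + 0 + 0 | 0) + c.(0 + 0) | (c.0 + b.0 + 0)) :: ··c··> p1
  p1 = b.(0 + 0 + 0 | 0) + c.(0 + 0) | (c.0 + b.0 + 0) :: ··b··> p2, ··b··> p3, ··c··> p3, ··c··> p4
  p2 = 0 + 0 + 0 | 0 :: ∅
  p3 = c.(0 + 0) | 0 :: ··c··> p5
  p4 = (0 + 0) | (c.0 + b.0 + 0) :: ··b··> p5, ··c··> p5
  p5 = (0 + 0) | 0 :: ∅
Q's transition system — 6 states:
  q0 = c.(b.(0 + 0 + 0 | 0) + c.(0 + 0) | (c.0 + b.0)) :: ··c··> q1
  q1 = b.(0 + 0 + 0 | 0) + c.(0 + 0) | (c.0 + b.0) :: ··b··> q2, ··b··> q3, ··c··> q3, ··c··> q4
  q2 = 0 + 0 + 0 | 0 :: ∅
  q3 = c.(0 + 0) | 0 :: ··c··> q5
  q4 = (0 + 0) | (c.0 + b.0) :: ··b··> q5, ··c··> q5
  q5 = (0 + 0) | 0 :: ∅
Partition-refinement fixed point:
  B0 = {p0, q0}
  B1 = {p1, q1}
  B2 = {p3, q3}
  B3 = {p2, p5, q2, q5}
  B4 = {p4, q4}
p0 ∈ B0, q0 ∈ B0 → same block

bisimilar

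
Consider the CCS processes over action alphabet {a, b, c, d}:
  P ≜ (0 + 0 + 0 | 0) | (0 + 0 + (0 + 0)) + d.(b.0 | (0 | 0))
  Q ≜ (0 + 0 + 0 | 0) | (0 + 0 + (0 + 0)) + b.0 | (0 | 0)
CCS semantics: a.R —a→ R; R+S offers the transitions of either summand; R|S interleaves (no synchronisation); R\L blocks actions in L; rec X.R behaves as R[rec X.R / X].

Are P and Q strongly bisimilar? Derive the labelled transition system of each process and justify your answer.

Reachable graph of P (3 states):
  s0 = (0 + 0 + 0 | 0) | (0 + 0 + (0 + 0)) + d.(b.0 | (0 | 0)) has moves --d--▸ s1
  s1 = b.0 | (0 | 0) has moves --b--▸ s2
  s2 = 0 | (0 | 0) has moves ·
Reachable graph of Q (2 states):
  t0 = (0 + 0 + 0 | 0) | (0 + 0 + (0 + 0)) + b.0 | (0 | 0) has moves --b--▸ t1
  t1 = 0 | (0 | 0) has moves ·
Coarsest stable partition (strong bisimilarity classes):
  B0 = {s0}
  B1 = {s1, t0}
  B2 = {s2, t1}
s0 ∈ B0, t0 ∈ B1 → different blocks

NO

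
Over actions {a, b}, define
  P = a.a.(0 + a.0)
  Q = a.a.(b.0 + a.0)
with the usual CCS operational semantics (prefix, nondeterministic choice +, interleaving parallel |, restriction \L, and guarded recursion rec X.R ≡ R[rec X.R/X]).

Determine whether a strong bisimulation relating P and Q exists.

LTS(P): 4 reachable states
  u0 = a.a.(0 + a.0) has moves ··a··> u1
  u1 = a.(0 + a.0) has moves ··a··> u2
  u2 = 0 + a.0 has moves ··a··> u3
  u3 = 0 has moves ∅
LTS(Q): 4 reachable states
  v0 = a.a.(b.0 + a.0) has moves ··a··> v1
  v1 = a.(b.0 + a.0) has moves ··a··> v2
  v2 = b.0 + a.0 has moves ··a··> v3, ··b··> v3
  v3 = 0 has moves ∅
Partition-refinement fixed point:
  B0 = {u0}
  B1 = {u1}
  B2 = {u2}
  B3 = {u3, v3}
  B4 = {v0}
  B5 = {v1}
  B6 = {v2}
u0 ∈ B0, v0 ∈ B4 → different blocks

P ≁ Q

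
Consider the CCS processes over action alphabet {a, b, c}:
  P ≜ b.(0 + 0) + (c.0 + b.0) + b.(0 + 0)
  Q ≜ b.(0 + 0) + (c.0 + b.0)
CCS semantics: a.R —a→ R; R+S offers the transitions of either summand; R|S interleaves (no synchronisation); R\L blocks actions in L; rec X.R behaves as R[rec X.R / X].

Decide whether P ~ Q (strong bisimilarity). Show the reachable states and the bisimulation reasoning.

P's transition system — 3 states:
  m0 = b.(0 + 0) + (c.0 + b.0) + b.(0 + 0) ⊢ --b--▸ m1, --b--▸ m2, --c--▸ m1
  m1 = 0 ⊢ stopped
  m2 = 0 + 0 ⊢ stopped
Q's transition system — 3 states:
  n0 = b.(0 + 0) + (c.0 + b.0) ⊢ --b--▸ n1, --b--▸ n2, --c--▸ n1
  n1 = 0 ⊢ stopped
  n2 = 0 + 0 ⊢ stopped
Bisimilarity quotient blocks:
  B0 = {m0, n0}
  B1 = {m1, m2, n1, n2}
m0 ∈ B0, n0 ∈ B0 → same block

YES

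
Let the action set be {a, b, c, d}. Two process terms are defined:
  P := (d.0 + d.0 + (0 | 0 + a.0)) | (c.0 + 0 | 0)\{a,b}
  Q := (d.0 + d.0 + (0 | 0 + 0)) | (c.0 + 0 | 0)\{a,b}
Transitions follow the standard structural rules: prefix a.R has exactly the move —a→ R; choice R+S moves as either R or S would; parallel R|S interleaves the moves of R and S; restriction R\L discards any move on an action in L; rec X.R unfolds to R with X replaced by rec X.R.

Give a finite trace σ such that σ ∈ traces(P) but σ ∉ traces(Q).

a

LTS(P): 4 reachable states
  s0 = (d.0 + d.0 + (0 | 0 + a.0)) | (c.0 + 0 | 0)\{a,b} → ··a··> s1, ··c··> s2, ··d··> s1
  s1 = 0 | (c.0 + 0 | 0)\{a,b} → ··c··> s3
  s2 = (d.0 + d.0 + (0 | 0 + a.0)) | 0\{a,b} → ··a··> s3, ··d··> s3
  s3 = 0 | 0\{a,b} → ·
LTS(Q): 4 reachable states
  t0 = (d.0 + d.0 + (0 | 0 + 0)) | (c.0 + 0 | 0)\{a,b} → ··c··> t1, ··d··> t2
  t1 = (d.0 + d.0 + (0 | 0 + 0)) | 0\{a,b} → ··d··> t3
  t2 = 0 | (c.0 + 0 | 0)\{a,b} → ··c··> t3
  t3 = 0 | 0\{a,b} → ·
Executing a from P (initial set {s0}):
  [1] a ⇒ {s1}
  — P admits the full trace.
Executing a from Q (initial set {t0}):
  [1] a ⇒ ∅  — Q cannot continue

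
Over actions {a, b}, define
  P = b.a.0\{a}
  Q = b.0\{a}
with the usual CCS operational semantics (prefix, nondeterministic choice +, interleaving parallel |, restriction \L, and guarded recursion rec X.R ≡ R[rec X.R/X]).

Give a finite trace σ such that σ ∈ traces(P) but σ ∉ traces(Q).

ba

Reachable graph of P (3 states):
  s0 = b.a.0\{a} → --b--▸ s1
  s1 = a.0\{a} → --a--▸ s2
  s2 = 0\{a} → stopped
Reachable graph of Q (2 states):
  t0 = b.0\{a} → --b--▸ t1
  t1 = 0\{a} → stopped
Run σ = ⟨ba⟩ on P: start {s0}
  [1] b ⇒ {s1}
  [2] a ⇒ {s2}
  — P admits the full trace.
Run σ = ⟨ba⟩ on Q: start {t0}
  [1] b ⇒ {t1}
  [2] a ⇒ no successor for Q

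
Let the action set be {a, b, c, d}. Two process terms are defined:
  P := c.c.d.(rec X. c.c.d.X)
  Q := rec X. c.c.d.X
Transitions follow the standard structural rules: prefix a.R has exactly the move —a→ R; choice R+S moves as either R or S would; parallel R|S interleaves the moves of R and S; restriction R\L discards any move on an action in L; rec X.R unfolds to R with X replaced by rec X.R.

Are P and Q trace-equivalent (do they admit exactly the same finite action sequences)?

LTS(P): 4 reachable states
  m0 = c.c.d.(rec X. c.c.d.X) :: -c-> m1
  m1 = c.d.(rec X. c.c.d.X) :: -c-> m2
  m2 = d.(rec X. c.c.d.X) :: -d-> m3
  m3 = rec X. c.c.d.X :: -c-> m1
LTS(Q): 3 reachable states
  n0 = rec X. c.c.d.X :: -c-> n1
  n1 = c.d.(rec X. c.c.d.X) :: -c-> n2
  n2 = d.(rec X. c.c.d.X) :: -d-> n0
Bisimilarity quotient blocks:
  B0 = {m0, m3, n0}
  B1 = {m1, n1}
  B2 = {m2, n2}
m0 ∈ B0, n0 ∈ B0 → same block
Bisimilar ⇒ trace-equivalent.

traces(P) = traces(Q)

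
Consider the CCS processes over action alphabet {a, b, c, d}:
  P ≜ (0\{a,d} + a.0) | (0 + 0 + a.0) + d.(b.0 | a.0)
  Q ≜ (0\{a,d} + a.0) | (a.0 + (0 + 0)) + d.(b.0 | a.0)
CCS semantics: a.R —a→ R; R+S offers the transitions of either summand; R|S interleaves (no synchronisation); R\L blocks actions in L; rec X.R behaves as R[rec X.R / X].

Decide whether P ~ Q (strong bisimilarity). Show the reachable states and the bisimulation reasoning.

Reachable graph of P (7 states):
  s0 = (0\{a,d} + a.0) | (0 + 0 + a.0) + d.(b.0 | a.0) ⊢ =a=> s1, =a=> s2, =d=> s3
  s1 = (0\{a,d} + a.0) | 0 ⊢ =a=> s4
  s2 = 0 | (0 + 0 + a.0) ⊢ =a=> s4
  s3 = b.0 | a.0 ⊢ =a=> s5, =b=> s6
  s4 = 0 | 0 ⊢ ·
  s5 = b.0 | 0 ⊢ =b=> s4
  s6 = 0 | a.0 ⊢ =a=> s4
Reachable graph of Q (7 states):
  t0 = (0\{a,d} + a.0) | (a.0 + (0 + 0)) + d.(b.0 | a.0) ⊢ =a=> t1, =a=> t2, =d=> t3
  t1 = (0\{a,d} + a.0) | 0 ⊢ =a=> t4
  t2 = 0 | (a.0 + (0 + 0)) ⊢ =a=> t4
  t3 = b.0 | a.0 ⊢ =a=> t5, =b=> t6
  t4 = 0 | 0 ⊢ ·
  t5 = b.0 | 0 ⊢ =b=> t4
  t6 = 0 | a.0 ⊢ =a=> t4
Partition-refinement fixed point:
  B0 = {s0, t0}
  B1 = {s1, s2, s6, t1, t2, t6}
  B2 = {s4, t4}
  B3 = {s3, t3}
  B4 = {s5, t5}
s0 ∈ B0, t0 ∈ B0 → same block

YES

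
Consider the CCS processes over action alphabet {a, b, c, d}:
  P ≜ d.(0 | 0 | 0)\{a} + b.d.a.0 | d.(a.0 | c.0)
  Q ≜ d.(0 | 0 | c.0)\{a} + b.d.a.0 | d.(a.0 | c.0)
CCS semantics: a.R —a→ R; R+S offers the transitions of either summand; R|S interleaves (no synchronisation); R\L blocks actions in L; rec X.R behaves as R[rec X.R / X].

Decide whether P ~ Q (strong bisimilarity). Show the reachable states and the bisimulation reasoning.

Reachable graph of P (21 states):
  m0 = d.(0 | 0 | 0)\{a} + b.d.a.0 | d.(a.0 | c.0) ⊢ ··b··> m1, ··d··> m2, ··d··> m3
  m1 = d.a.0 | d.(a.0 | c.0) ⊢ ··d··> m4, ··d··> m5
  m2 = (0 | 0 | 0)\{a} ⊢ ·
  m3 = b.d.a.0 | (a.0 | c.0) ⊢ ··a··> m6, ··b··> m5, ··c··> m7
  m4 = a.0 | d.(a.0 | c.0) ⊢ ··a··> m8, ··d··> m9
  m5 = d.a.0 | (a.0 | c.0) ⊢ ··a··> m10, ··c··> m11, ··d··> m9
  m6 = b.d.a.0 | (0 | c.0) ⊢ ··b··> m10, ··c··> m12
  m7 = b.d.a.0 | (a.0 | 0) ⊢ ··a··> m12, ··b··> m11
  m8 = 0 | d.(a.0 | c.0) ⊢ ··d··> m13
  m9 = a.0 | (a.0 | c.0) ⊢ ··a··> m13, ··a··> m14, ··c··> m15
  m10 = d.a.0 | (0 | c.0) ⊢ ··c··> m16, ··d··> m14
  m11 = d.a.0 | (a.0 | 0) ⊢ ··a··> m16, ··d··> m15
  m12 = b.d.a.0 | (0 | 0) ⊢ ··b··> m16
  m13 = 0 | (a.0 | c.0) ⊢ ··a··> m17, ··c··> m18
  m14 = a.0 | (0 | c.0) ⊢ ··a··> m17, ··c··> m19
  m15 = a.0 | (a.0 | 0) ⊢ ··a··> m18, ··a··> m19
  m16 = d.a.0 | (0 | 0) ⊢ ··d··> m19
  m17 = 0 | (0 | c.0) ⊢ ··c··> m20
  m18 = 0 | (a.0 | 0) ⊢ ··a··> m20
  m19 = a.0 | (0 | 0) ⊢ ··a··> m20
  m20 = 0 | (0 | 0) ⊢ ·
Reachable graph of Q (22 states):
  n0 = d.(0 | 0 | c.0)\{a} + b.d.a.0 | d.(a.0 | c.0) ⊢ ··b··> n1, ··d··> n2, ··d··> n3
  n1 = d.a.0 | d.(a.0 | c.0) ⊢ ··d··> n4, ··d··> n5
  n2 = (0 | 0 | c.0)\{a} ⊢ ··c··> n6
  n3 = b.d.a.0 | (a.0 | c.0) ⊢ ··a··> n7, ··b··> n5, ··c··> n8
  n4 = a.0 | d.(a.0 | c.0) ⊢ ··a··> n9, ··d··> n10
  n5 = d.a.0 | (a.0 | c.0) ⊢ ··a··> n11, ··c··> n12, ··d··> n10
  n6 = (0 | 0 | 0)\{a} ⊢ ·
  n7 = b.d.a.0 | (0 | c.0) ⊢ ··b··> n11, ··c··> n13
  n8 = b.d.a.0 | (a.0 | 0) ⊢ ··a··> n13, ··b··> n12
  n9 = 0 | d.(a.0 | c.0) ⊢ ··d··> n14
  n10 = a.0 | (a.0 | c.0) ⊢ ··a··> n14, ··a··> n15, ··c··> n16
  n11 = d.a.0 | (0 | c.0) ⊢ ··c··> n17, ··d··> n15
  n12 = d.a.0 | (a.0 | 0) ⊢ ··a··> n17, ··d··> n16
  n13 = b.d.a.0 | (0 | 0) ⊢ ··b··> n17
  n14 = 0 | (a.0 | c.0) ⊢ ··a··> n18, ··c··> n19
  n15 = a.0 | (0 | c.0) ⊢ ··a··> n18, ··c··> n20
  n16 = a.0 | (a.0 | 0) ⊢ ··a··> n19, ··a··> n20
  n17 = d.a.0 | (0 | 0) ⊢ ··d··> n20
  n18 = 0 | (0 | c.0) ⊢ ··c··> n21
  n19 = 0 | (a.0 | 0) ⊢ ··a··> n21
  n20 = a.0 | (0 | 0) ⊢ ··a··> n21
  n21 = 0 | (0 | 0) ⊢ ·
Partition-refinement fixed point:
  B0 = {m0}
  B1 = {m2, m20, n21, n6}
  B2 = {m1, n1}
  B3 = {m5, n5}
  B4 = {m11, n12}
  B5 = {m15, n16}
  B6 = {m18, m19, n19, n20}
  B7 = {m16, n17}
  B8 = {m10, n11}
  B9 = {m13, m14, n14, n15}
  B10 = {m17, n18, n2}
  B11 = {m9, n10}
  B12 = {m4, n4}
  B13 = {m8, n9}
  B14 = {m3, n3}
  B15 = {m7, n8}
  B16 = {m12, n13}
  B17 = {m6, n7}
  B18 = {n0}
m0 ∈ B0, n0 ∈ B18 → different blocks

not bisimilar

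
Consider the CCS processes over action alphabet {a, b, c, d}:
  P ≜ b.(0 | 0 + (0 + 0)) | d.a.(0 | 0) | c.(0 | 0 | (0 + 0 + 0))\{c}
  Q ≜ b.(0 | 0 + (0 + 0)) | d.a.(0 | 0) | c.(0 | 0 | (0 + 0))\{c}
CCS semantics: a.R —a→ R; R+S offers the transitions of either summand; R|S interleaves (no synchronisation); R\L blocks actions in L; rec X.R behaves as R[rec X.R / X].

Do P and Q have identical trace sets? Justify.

Reachable graph of P (12 states):
  s0 = b.(0 | 0 + (0 + 0)) | d.a.(0 | 0) | c.(0 | 0 | (0 + 0 + 0))\{c} has moves ··b··> s1, ··c··> s2, ··d··> s3
  s1 = (0 | 0 + (0 + 0)) | d.a.(0 | 0) | c.(0 | 0 | (0 + 0 + 0))\{c} has moves ··c··> s4, ··d··> s5
  s2 = b.(0 | 0 + (0 + 0)) | d.a.(0 | 0) | (0 | 0 | (0 + 0 + 0))\{c} has moves ··b··> s4, ··d··> s6
  s3 = b.(0 | 0 + (0 + 0)) | a.(0 | 0) | c.(0 | 0 | (0 + 0 + 0))\{c} has moves ··a··> s7, ··b··> s5, ··c··> s6
  s4 = (0 | 0 + (0 + 0)) | d.a.(0 | 0) | (0 | 0 | (0 + 0 + 0))\{c} has moves ··d··> s8
  s5 = (0 | 0 + (0 + 0)) | a.(0 | 0) | c.(0 | 0 | (0 + 0 + 0))\{c} has moves ··a··> s9, ··c··> s8
  s6 = b.(0 | 0 + (0 + 0)) | a.(0 | 0) | (0 | 0 | (0 + 0 + 0))\{c} has moves ··a··> s10, ··b··> s8
  s7 = b.(0 | 0 + (0 + 0)) | (0 | 0) | c.(0 | 0 | (0 + 0 + 0))\{c} has moves ··b··> s9, ··c··> s10
  s8 = (0 | 0 + (0 + 0)) | a.(0 | 0) | (0 | 0 | (0 + 0 + 0))\{c} has moves ··a··> s11
  s9 = (0 | 0 + (0 + 0)) | (0 | 0) | c.(0 | 0 | (0 + 0 + 0))\{c} has moves ··c··> s11
  s10 = b.(0 | 0 + (0 + 0)) | (0 | 0) | (0 | 0 | (0 + 0 + 0))\{c} has moves ··b··> s11
  s11 = (0 | 0 + (0 + 0)) | (0 | 0) | (0 | 0 | (0 + 0 + 0))\{c} has moves (no moves)
Reachable graph of Q (12 states):
  t0 = b.(0 | 0 + (0 + 0)) | d.a.(0 | 0) | c.(0 | 0 | (0 + 0))\{c} has moves ··b··> t1, ··c··> t2, ··d··> t3
  t1 = (0 | 0 + (0 + 0)) | d.a.(0 | 0) | c.(0 | 0 | (0 + 0))\{c} has moves ··c··> t4, ··d··> t5
  t2 = b.(0 | 0 + (0 + 0)) | d.a.(0 | 0) | (0 | 0 | (0 + 0))\{c} has moves ··b··> t4, ··d··> t6
  t3 = b.(0 | 0 + (0 + 0)) | a.(0 | 0) | c.(0 | 0 | (0 + 0))\{c} has moves ··a··> t7, ··b··> t5, ··c··> t6
  t4 = (0 | 0 + (0 + 0)) | d.a.(0 | 0) | (0 | 0 | (0 + 0))\{c} has moves ··d··> t8
  t5 = (0 | 0 + (0 + 0)) | a.(0 | 0) | c.(0 | 0 | (0 + 0))\{c} has moves ··a··> t9, ··c··> t8
  t6 = b.(0 | 0 + (0 + 0)) | a.(0 | 0) | (0 | 0 | (0 + 0))\{c} has moves ··a··> t10, ··b··> t8
  t7 = b.(0 | 0 + (0 + 0)) | (0 | 0) | c.(0 | 0 | (0 + 0))\{c} has moves ··b··> t9, ··c··> t10
  t8 = (0 | 0 + (0 + 0)) | a.(0 | 0) | (0 | 0 | (0 + 0))\{c} has moves ··a··> t11
  t9 = (0 | 0 + (0 + 0)) | (0 | 0) | c.(0 | 0 | (0 + 0))\{c} has moves ··c··> t11
  t10 = b.(0 | 0 + (0 + 0)) | (0 | 0) | (0 | 0 | (0 + 0))\{c} has moves ··b··> t11
  t11 = (0 | 0 + (0 + 0)) | (0 | 0) | (0 | 0 | (0 + 0))\{c} has moves (no moves)
Bisimilarity quotient blocks:
  B0 = {s0, t0}
  B1 = {s1, t1}
  B2 = {s4, t4}
  B3 = {s8, t8}
  B4 = {s11, t11}
  B5 = {s5, t5}
  B6 = {s9, t9}
  B7 = {s3, t3}
  B8 = {s6, t6}
  B9 = {s10, t10}
  B10 = {s7, t7}
  B11 = {s2, t2}
s0 ∈ B0, t0 ∈ B0 → same block
Bisimilar ⇒ trace-equivalent.

YES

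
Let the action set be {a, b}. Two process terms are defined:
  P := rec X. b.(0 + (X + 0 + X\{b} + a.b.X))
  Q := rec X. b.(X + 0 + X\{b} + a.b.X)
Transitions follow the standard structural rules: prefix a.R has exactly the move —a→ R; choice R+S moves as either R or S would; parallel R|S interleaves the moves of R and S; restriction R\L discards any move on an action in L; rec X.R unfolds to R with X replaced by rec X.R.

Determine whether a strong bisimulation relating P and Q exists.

P ~ Q

LTS(P): 3 reachable states
  s0 = rec X. b.(0 + (X + 0 + X\{b} + a.b.X)) → =b=> s1
  s1 = 0 + ((rec X. b.(0 + (X + 0 + X\{b} + a.b.X))) + 0 + (rec X. b.(0 + (X + 0 + X\{b} + a.b.X)))\{b} + a.b.(rec X. b.(0 + (X + 0 + X\{b} + a.b.X)))) → =a=> s2, =b=> s1
  s2 = b.(rec X. b.(0 + (X + 0 + X\{b} + a.b.X))) → =b=> s0
LTS(Q): 3 reachable states
  t0 = rec X. b.(X + 0 + X\{b} + a.b.X) → =b=> t1
  t1 = (rec X. b.(X + 0 + X\{b} + a.b.X)) + 0 + (rec X. b.(X + 0 + X\{b} + a.b.X))\{b} + a.b.(rec X. b.(X + 0 + X\{b} + a.b.X)) → =a=> t2, =b=> t1
  t2 = b.(rec X. b.(X + 0 + X\{b} + a.b.X)) → =b=> t0
Coarsest stable partition (strong bisimilarity classes):
  B0 = {s0, t0}
  B1 = {s1, t1}
  B2 = {s2, t2}
s0 ∈ B0, t0 ∈ B0 → same block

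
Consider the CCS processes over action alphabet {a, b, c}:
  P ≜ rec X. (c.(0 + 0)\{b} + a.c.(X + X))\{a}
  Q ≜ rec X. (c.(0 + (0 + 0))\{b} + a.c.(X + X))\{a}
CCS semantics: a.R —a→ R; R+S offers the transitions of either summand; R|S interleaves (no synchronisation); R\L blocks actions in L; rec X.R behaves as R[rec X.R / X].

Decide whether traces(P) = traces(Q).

traces(P) = traces(Q)

LTS(P): 2 reachable states
  u0 = rec X. (c.(0 + 0)\{b} + a.c.(X + X))\{a} ⊢ ··c··> u1
  u1 = (0 + 0)\{b}\{a} ⊢ ∅
LTS(Q): 2 reachable states
  v0 = rec X. (c.(0 + (0 + 0))\{b} + a.c.(X + X))\{a} ⊢ ··c··> v1
  v1 = (0 + (0 + 0))\{b}\{a} ⊢ ∅
Partition-refinement fixed point:
  B0 = {u0, v0}
  B1 = {u1, v1}
u0 ∈ B0, v0 ∈ B0 → same block
Bisimilar ⇒ trace-equivalent.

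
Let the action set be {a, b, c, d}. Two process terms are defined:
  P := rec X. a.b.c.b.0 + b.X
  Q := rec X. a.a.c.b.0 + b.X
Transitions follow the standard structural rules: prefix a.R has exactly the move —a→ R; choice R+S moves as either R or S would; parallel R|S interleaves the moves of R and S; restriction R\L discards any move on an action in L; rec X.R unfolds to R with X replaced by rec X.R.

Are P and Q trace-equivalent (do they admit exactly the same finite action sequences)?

LTS(P): 5 reachable states
  u0 = rec X. a.b.c.b.0 + b.X has moves --a--▸ u1, --b--▸ u0
  u1 = b.c.b.0 has moves --b--▸ u2
  u2 = c.b.0 has moves --c--▸ u3
  u3 = b.0 has moves --b--▸ u4
  u4 = 0 has moves (no moves)
LTS(Q): 5 reachable states
  v0 = rec X. a.a.c.b.0 + b.X has moves --a--▸ v1, --b--▸ v0
  v1 = a.c.b.0 has moves --a--▸ v2
  v2 = c.b.0 has moves --c--▸ v3
  v3 = b.0 has moves --b--▸ v4
  v4 = 0 has moves (no moves)
Trace ⟨ab⟩ through P, begin at {u0}:
  [1] a ⇒ {u1}
  [2] b ⇒ {u2}
  P completes σ.
Trace ⟨ab⟩ through Q, begin at {v0}:
  [1] a ⇒ {v1}
  [2] b ⇒ ∅ (Q stuck)

trace-distinct — witness ⟨ab⟩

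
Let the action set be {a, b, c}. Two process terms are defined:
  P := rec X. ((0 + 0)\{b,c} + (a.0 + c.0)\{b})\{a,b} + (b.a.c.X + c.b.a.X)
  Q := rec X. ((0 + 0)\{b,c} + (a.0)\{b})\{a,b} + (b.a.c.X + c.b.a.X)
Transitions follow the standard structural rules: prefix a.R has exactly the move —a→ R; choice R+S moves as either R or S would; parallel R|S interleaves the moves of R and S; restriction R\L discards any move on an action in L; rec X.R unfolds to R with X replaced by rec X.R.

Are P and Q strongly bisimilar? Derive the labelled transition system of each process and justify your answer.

Reachable graph of P (6 states):
  p0 = rec X. ((0 + 0)\{b,c} + (a.0 + c.0)\{b})\{a,b} + (b.a.c.X + c.b.a.X) ⊢ —b→ p1, —c→ p2, —c→ p3
  p1 = a.c.(rec X. ((0 + 0)\{b,c} + (a.0 + c.0)\{b})\{a,b} + (b.a.c.X + c.b.a.X)) ⊢ —a→ p4
  p2 = 0\{b}\{a,b} ⊢ ∅
  p3 = b.a.(rec X. ((0 + 0)\{b,c} + (a.0 + c.0)\{b})\{a,b} + (b.a.c.X + c.b.a.X)) ⊢ —b→ p5
  p4 = c.(rec X. ((0 + 0)\{b,c} + (a.0 + c.0)\{b})\{a,b} + (b.a.c.X + c.b.a.X)) ⊢ —c→ p0
  p5 = a.(rec X. ((0 + 0)\{b,c} + (a.0 + c.0)\{b})\{a,b} + (b.a.c.X + c.b.a.X)) ⊢ —a→ p0
Reachable graph of Q (5 states):
  q0 = rec X. ((0 + 0)\{b,c} + (a.0)\{b})\{a,b} + (b.a.c.X + c.b.a.X) ⊢ —b→ q1, —c→ q2
  q1 = a.c.(rec X. ((0 + 0)\{b,c} + (a.0)\{b})\{a,b} + (b.a.c.X + c.b.a.X)) ⊢ —a→ q3
  q2 = b.a.(rec X. ((0 + 0)\{b,c} + (a.0)\{b})\{a,b} + (b.a.c.X + c.b.a.X)) ⊢ —b→ q4
  q3 = c.(rec X. ((0 + 0)\{b,c} + (a.0)\{b})\{a,b} + (b.a.c.X + c.b.a.X)) ⊢ —c→ q0
  q4 = a.(rec X. ((0 + 0)\{b,c} + (a.0)\{b})\{a,b} + (b.a.c.X + c.b.a.X)) ⊢ —a→ q0
Partition-refinement fixed point:
  B0 = {p0}
  B1 = {p3}
  B2 = {p5}
  B3 = {p1}
  B4 = {p4}
  B5 = {p2}
  B6 = {q0}
  B7 = {q2}
  B8 = {q4}
  B9 = {q1}
  B10 = {q3}
p0 ∈ B0, q0 ∈ B6 → different blocks

NO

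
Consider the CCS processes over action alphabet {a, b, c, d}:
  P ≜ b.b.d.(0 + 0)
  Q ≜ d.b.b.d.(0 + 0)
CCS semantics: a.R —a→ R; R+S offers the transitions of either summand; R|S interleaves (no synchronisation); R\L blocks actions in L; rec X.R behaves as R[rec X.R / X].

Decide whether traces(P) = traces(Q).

P's transition system — 4 states:
  m0 = b.b.d.(0 + 0) :: -b-> m1
  m1 = b.d.(0 + 0) :: -b-> m2
  m2 = d.(0 + 0) :: -d-> m3
  m3 = 0 + 0 :: ∅
Q's transition system — 5 states:
  n0 = d.b.b.d.(0 + 0) :: -d-> n1
  n1 = b.b.d.(0 + 0) :: -b-> n2
  n2 = b.d.(0 + 0) :: -b-> n3
  n3 = d.(0 + 0) :: -d-> n4
  n4 = 0 + 0 :: ∅
Executing b from P (initial set {m0}):
  step 1 (b): {m1}
  P completes σ.
Executing b from Q (initial set {n0}):
  step 1 (b): ∅  — Q cannot continue

traces(P) ≠ traces(Q) — witness ⟨b⟩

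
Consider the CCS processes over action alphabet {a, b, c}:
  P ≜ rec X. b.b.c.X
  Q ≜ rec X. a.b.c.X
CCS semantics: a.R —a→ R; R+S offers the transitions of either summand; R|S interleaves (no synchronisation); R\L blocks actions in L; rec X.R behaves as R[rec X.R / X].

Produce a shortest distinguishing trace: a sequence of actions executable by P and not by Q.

LTS(P): 3 reachable states
  u0 = rec X. b.b.c.X ⊢ -b-> u1
  u1 = b.c.(rec X. b.b.c.X) ⊢ -b-> u2
  u2 = c.(rec X. b.b.c.X) ⊢ -c-> u0
LTS(Q): 3 reachable states
  v0 = rec X. a.b.c.X ⊢ -a-> v1
  v1 = b.c.(rec X. a.b.c.X) ⊢ -b-> v2
  v2 = c.(rec X. a.b.c.X) ⊢ -c-> v0
Executing b from P (initial set {u0}):
  step 1 (b): {u1}
  — P admits the full trace.
Executing b from Q (initial set {v0}):
  step 1 (b): ∅ (Q stuck)

b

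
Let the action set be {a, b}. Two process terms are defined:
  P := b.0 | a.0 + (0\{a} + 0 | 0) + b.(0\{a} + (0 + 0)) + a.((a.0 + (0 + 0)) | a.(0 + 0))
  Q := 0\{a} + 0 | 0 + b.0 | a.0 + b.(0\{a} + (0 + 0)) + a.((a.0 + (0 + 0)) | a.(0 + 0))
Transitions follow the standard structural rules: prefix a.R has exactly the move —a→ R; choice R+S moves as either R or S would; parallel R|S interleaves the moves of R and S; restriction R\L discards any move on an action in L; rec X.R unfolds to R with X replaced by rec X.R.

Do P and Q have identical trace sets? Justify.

LTS(P): 9 reachable states
  p0 = b.0 | a.0 + (0\{a} + 0 | 0) + b.(0\{a} + (0 + 0)) + a.((a.0 + (0 + 0)) | a.(0 + 0)) ⊢ -a-> p1, -a-> p2, -b-> p3, -b-> p4
  p1 = (a.0 + (0 + 0)) | a.(0 + 0) ⊢ -a-> p5, -a-> p6
  p2 = b.0 | 0 ⊢ -b-> p7
  p3 = 0 | a.0 ⊢ -a-> p7
  p4 = 0\{a} + (0 + 0) ⊢ deadlocked
  p5 = (a.0 + (0 + 0)) | (0 + 0) ⊢ -a-> p8
  p6 = 0 | a.(0 + 0) ⊢ -a-> p8
  p7 = 0 | 0 ⊢ deadlocked
  p8 = 0 | (0 + 0) ⊢ deadlocked
LTS(Q): 9 reachable states
  q0 = 0\{a} + 0 | 0 + b.0 | a.0 + b.(0\{a} + (0 + 0)) + a.((a.0 + (0 + 0)) | a.(0 + 0)) ⊢ -a-> q1, -a-> q2, -b-> q3, -b-> q4
  q1 = (a.0 + (0 + 0)) | a.(0 + 0) ⊢ -a-> q5, -a-> q6
  q2 = b.0 | 0 ⊢ -b-> q7
  q3 = 0 | a.0 ⊢ -a-> q7
  q4 = 0\{a} + (0 + 0) ⊢ deadlocked
  q5 = (a.0 + (0 + 0)) | (0 + 0) ⊢ -a-> q8
  q6 = 0 | a.(0 + 0) ⊢ -a-> q8
  q7 = 0 | 0 ⊢ deadlocked
  q8 = 0 | (0 + 0) ⊢ deadlocked
Bisimilarity quotient blocks:
  B0 = {p0, q0}
  B1 = {p1, q1}
  B2 = {p3, p5, p6, q3, q5, q6}
  B3 = {p4, p7, p8, q4, q7, q8}
  B4 = {p2, q2}
p0 ∈ B0, q0 ∈ B0 → same block
Bisimilar ⇒ trace-equivalent.

YES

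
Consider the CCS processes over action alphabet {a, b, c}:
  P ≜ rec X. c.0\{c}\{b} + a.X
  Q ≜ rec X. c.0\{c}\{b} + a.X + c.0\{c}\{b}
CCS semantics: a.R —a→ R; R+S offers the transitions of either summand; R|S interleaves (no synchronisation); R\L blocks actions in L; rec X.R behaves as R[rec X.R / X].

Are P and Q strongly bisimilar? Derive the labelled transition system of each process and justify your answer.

P ~ Q

LTS(P): 2 reachable states
  m0 = rec X. c.0\{c}\{b} + a.X → ··a··> m0, ··c··> m1
  m1 = 0\{c}\{b} → deadlocked
LTS(Q): 2 reachable states
  n0 = rec X. c.0\{c}\{b} + a.X + c.0\{c}\{b} → ··a··> n0, ··c··> n1
  n1 = 0\{c}\{b} → deadlocked
Partition-refinement fixed point:
  B0 = {m0, n0}
  B1 = {m1, n1}
m0 ∈ B0, n0 ∈ B0 → same block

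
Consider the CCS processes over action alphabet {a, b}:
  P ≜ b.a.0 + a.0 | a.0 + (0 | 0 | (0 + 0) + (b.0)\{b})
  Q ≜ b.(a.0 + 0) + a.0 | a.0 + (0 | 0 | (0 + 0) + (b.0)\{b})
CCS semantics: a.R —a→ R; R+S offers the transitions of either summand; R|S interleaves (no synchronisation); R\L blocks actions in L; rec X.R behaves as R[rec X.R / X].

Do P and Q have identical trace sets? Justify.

trace-equivalent

Reachable graph of P (6 states):
  m0 = b.a.0 + a.0 | a.0 + (0 | 0 | (0 + 0) + (b.0)\{b}) | =a=> m1, =a=> m2, =b=> m3
  m1 = 0 | a.0 | =a=> m4
  m2 = a.0 | 0 | =a=> m4
  m3 = a.0 | =a=> m5
  m4 = 0 | 0 | ∅
  m5 = 0 | ∅
Reachable graph of Q (6 states):
  n0 = b.(a.0 + 0) + a.0 | a.0 + (0 | 0 | (0 + 0) + (b.0)\{b}) | =a=> n1, =a=> n2, =b=> n3
  n1 = 0 | a.0 | =a=> n4
  n2 = a.0 | 0 | =a=> n4
  n3 = a.0 + 0 | =a=> n5
  n4 = 0 | 0 | ∅
  n5 = 0 | ∅
Partition-refinement fixed point:
  B0 = {m0, n0}
  B1 = {m1, m2, m3, n1, n2, n3}
  B2 = {m4, m5, n4, n5}
m0 ∈ B0, n0 ∈ B0 → same block
Bisimilar ⇒ trace-equivalent.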